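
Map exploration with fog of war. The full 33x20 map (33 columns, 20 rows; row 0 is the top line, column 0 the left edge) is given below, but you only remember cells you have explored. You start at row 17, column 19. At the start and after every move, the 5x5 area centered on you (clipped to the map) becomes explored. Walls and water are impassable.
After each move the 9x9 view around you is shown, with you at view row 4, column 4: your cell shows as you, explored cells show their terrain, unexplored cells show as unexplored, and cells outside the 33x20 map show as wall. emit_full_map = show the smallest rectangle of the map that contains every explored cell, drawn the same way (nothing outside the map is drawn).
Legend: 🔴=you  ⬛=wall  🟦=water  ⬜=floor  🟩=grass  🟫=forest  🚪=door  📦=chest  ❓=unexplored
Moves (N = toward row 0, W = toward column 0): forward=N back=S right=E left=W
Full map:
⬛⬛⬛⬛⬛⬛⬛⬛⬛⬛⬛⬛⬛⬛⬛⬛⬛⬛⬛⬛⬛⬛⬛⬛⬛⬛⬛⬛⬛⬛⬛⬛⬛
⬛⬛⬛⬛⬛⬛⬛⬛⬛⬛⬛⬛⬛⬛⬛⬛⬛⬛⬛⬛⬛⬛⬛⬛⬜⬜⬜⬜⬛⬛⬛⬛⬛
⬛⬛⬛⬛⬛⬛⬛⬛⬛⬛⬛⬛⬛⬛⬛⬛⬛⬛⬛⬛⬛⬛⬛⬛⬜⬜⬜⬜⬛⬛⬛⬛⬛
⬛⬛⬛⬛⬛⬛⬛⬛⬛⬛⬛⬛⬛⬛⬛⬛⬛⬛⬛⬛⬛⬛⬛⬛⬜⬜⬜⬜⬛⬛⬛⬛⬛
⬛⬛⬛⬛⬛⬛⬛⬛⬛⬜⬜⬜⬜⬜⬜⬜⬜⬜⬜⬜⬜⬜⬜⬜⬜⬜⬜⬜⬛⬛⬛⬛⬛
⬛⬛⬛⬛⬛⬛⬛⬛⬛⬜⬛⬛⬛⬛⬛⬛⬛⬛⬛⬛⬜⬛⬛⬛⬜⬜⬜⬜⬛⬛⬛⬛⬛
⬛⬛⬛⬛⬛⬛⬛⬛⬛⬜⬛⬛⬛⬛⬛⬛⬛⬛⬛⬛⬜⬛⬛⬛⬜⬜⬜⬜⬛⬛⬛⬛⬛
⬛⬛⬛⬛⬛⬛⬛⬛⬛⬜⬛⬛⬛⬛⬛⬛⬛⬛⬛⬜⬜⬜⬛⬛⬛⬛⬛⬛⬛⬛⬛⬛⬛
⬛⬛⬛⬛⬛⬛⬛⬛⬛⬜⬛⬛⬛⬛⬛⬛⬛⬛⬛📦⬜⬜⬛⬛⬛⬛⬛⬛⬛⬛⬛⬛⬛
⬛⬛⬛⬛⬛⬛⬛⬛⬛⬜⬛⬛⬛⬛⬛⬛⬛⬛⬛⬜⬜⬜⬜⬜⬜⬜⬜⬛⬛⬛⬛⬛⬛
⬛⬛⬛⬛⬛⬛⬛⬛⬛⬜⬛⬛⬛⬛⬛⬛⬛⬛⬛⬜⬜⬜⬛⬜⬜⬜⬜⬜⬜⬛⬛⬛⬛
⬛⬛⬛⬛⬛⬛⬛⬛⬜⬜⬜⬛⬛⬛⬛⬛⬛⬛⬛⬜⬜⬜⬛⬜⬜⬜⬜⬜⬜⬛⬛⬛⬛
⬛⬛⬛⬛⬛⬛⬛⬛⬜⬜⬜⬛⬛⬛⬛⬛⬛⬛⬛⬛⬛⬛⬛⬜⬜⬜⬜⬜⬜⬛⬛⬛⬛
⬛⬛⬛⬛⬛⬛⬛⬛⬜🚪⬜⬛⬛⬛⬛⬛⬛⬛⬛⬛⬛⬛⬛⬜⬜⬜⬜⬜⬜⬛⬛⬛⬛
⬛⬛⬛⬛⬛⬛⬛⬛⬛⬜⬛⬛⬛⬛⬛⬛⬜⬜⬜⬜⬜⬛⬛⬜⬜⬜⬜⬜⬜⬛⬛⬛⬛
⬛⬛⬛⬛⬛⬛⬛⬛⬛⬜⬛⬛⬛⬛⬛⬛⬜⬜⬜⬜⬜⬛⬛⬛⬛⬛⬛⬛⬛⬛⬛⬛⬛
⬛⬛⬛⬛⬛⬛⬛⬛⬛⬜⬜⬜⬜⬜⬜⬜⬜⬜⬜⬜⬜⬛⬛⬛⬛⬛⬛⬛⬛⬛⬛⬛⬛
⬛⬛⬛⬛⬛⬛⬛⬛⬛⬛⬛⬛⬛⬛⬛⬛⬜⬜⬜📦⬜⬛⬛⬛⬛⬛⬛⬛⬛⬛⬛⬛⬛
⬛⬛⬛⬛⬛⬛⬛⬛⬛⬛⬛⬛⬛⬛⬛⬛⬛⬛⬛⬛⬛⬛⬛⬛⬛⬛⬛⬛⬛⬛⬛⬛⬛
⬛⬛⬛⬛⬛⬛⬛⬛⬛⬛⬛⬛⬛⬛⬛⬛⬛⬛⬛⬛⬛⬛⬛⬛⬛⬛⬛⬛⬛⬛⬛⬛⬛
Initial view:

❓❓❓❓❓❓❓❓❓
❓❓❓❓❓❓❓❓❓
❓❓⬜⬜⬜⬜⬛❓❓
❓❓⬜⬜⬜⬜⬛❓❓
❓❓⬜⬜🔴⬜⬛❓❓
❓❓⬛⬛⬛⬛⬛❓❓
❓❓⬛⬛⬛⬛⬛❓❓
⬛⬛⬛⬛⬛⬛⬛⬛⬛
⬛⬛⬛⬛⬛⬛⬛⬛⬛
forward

❓❓❓❓❓❓❓❓❓
❓❓❓❓❓❓❓❓❓
❓❓⬜⬜⬜⬜⬛❓❓
❓❓⬜⬜⬜⬜⬛❓❓
❓❓⬜⬜🔴⬜⬛❓❓
❓❓⬜⬜📦⬜⬛❓❓
❓❓⬛⬛⬛⬛⬛❓❓
❓❓⬛⬛⬛⬛⬛❓❓
⬛⬛⬛⬛⬛⬛⬛⬛⬛

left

❓❓❓❓❓❓❓❓❓
❓❓❓❓❓❓❓❓❓
❓❓⬜⬜⬜⬜⬜⬛❓
❓❓⬜⬜⬜⬜⬜⬛❓
❓❓⬜⬜🔴⬜⬜⬛❓
❓❓⬜⬜⬜📦⬜⬛❓
❓❓⬛⬛⬛⬛⬛⬛❓
❓❓❓⬛⬛⬛⬛⬛❓
⬛⬛⬛⬛⬛⬛⬛⬛⬛

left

❓❓❓❓❓❓❓❓❓
❓❓❓❓❓❓❓❓❓
❓❓⬛⬜⬜⬜⬜⬜⬛
❓❓⬛⬜⬜⬜⬜⬜⬛
❓❓⬜⬜🔴⬜⬜⬜⬛
❓❓⬛⬜⬜⬜📦⬜⬛
❓❓⬛⬛⬛⬛⬛⬛⬛
❓❓❓❓⬛⬛⬛⬛⬛
⬛⬛⬛⬛⬛⬛⬛⬛⬛

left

❓❓❓❓❓❓❓❓❓
❓❓❓❓❓❓❓❓❓
❓❓⬛⬛⬜⬜⬜⬜⬜
❓❓⬛⬛⬜⬜⬜⬜⬜
❓❓⬜⬜🔴⬜⬜⬜⬜
❓❓⬛⬛⬜⬜⬜📦⬜
❓❓⬛⬛⬛⬛⬛⬛⬛
❓❓❓❓❓⬛⬛⬛⬛
⬛⬛⬛⬛⬛⬛⬛⬛⬛

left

❓❓❓❓❓❓❓❓❓
❓❓❓❓❓❓❓❓❓
❓❓⬛⬛⬛⬜⬜⬜⬜
❓❓⬛⬛⬛⬜⬜⬜⬜
❓❓⬜⬜🔴⬜⬜⬜⬜
❓❓⬛⬛⬛⬜⬜⬜📦
❓❓⬛⬛⬛⬛⬛⬛⬛
❓❓❓❓❓❓⬛⬛⬛
⬛⬛⬛⬛⬛⬛⬛⬛⬛

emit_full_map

⬛⬛⬛⬜⬜⬜⬜⬜⬛
⬛⬛⬛⬜⬜⬜⬜⬜⬛
⬜⬜🔴⬜⬜⬜⬜⬜⬛
⬛⬛⬛⬜⬜⬜📦⬜⬛
⬛⬛⬛⬛⬛⬛⬛⬛⬛
❓❓❓❓⬛⬛⬛⬛⬛

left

❓❓❓❓❓❓❓❓❓
❓❓❓❓❓❓❓❓❓
❓❓⬛⬛⬛⬛⬜⬜⬜
❓❓⬛⬛⬛⬛⬜⬜⬜
❓❓⬜⬜🔴⬜⬜⬜⬜
❓❓⬛⬛⬛⬛⬜⬜⬜
❓❓⬛⬛⬛⬛⬛⬛⬛
❓❓❓❓❓❓❓⬛⬛
⬛⬛⬛⬛⬛⬛⬛⬛⬛

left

❓❓❓❓❓❓❓❓❓
❓❓❓❓❓❓❓❓❓
❓❓⬛⬛⬛⬛⬛⬜⬜
❓❓⬛⬛⬛⬛⬛⬜⬜
❓❓⬜⬜🔴⬜⬜⬜⬜
❓❓⬛⬛⬛⬛⬛⬜⬜
❓❓⬛⬛⬛⬛⬛⬛⬛
❓❓❓❓❓❓❓❓⬛
⬛⬛⬛⬛⬛⬛⬛⬛⬛

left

❓❓❓❓❓❓❓❓❓
❓❓❓❓❓❓❓❓❓
❓❓⬛⬛⬛⬛⬛⬛⬜
❓❓⬛⬛⬛⬛⬛⬛⬜
❓❓⬜⬜🔴⬜⬜⬜⬜
❓❓⬛⬛⬛⬛⬛⬛⬜
❓❓⬛⬛⬛⬛⬛⬛⬛
❓❓❓❓❓❓❓❓❓
⬛⬛⬛⬛⬛⬛⬛⬛⬛

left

❓❓❓❓❓❓❓❓❓
❓❓❓❓❓❓❓❓❓
❓❓⬜⬛⬛⬛⬛⬛⬛
❓❓⬜⬛⬛⬛⬛⬛⬛
❓❓⬜⬜🔴⬜⬜⬜⬜
❓❓⬛⬛⬛⬛⬛⬛⬛
❓❓⬛⬛⬛⬛⬛⬛⬛
❓❓❓❓❓❓❓❓❓
⬛⬛⬛⬛⬛⬛⬛⬛⬛

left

❓❓❓❓❓❓❓❓❓
❓❓❓❓❓❓❓❓❓
❓❓⬛⬜⬛⬛⬛⬛⬛
❓❓⬛⬜⬛⬛⬛⬛⬛
❓❓⬛⬜🔴⬜⬜⬜⬜
❓❓⬛⬛⬛⬛⬛⬛⬛
❓❓⬛⬛⬛⬛⬛⬛⬛
❓❓❓❓❓❓❓❓❓
⬛⬛⬛⬛⬛⬛⬛⬛⬛

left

❓❓❓❓❓❓❓❓❓
❓❓❓❓❓❓❓❓❓
❓❓⬛⬛⬜⬛⬛⬛⬛
❓❓⬛⬛⬜⬛⬛⬛⬛
❓❓⬛⬛🔴⬜⬜⬜⬜
❓❓⬛⬛⬛⬛⬛⬛⬛
❓❓⬛⬛⬛⬛⬛⬛⬛
❓❓❓❓❓❓❓❓❓
⬛⬛⬛⬛⬛⬛⬛⬛⬛

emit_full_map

⬛⬛⬜⬛⬛⬛⬛⬛⬛⬜⬜⬜⬜⬜⬛
⬛⬛⬜⬛⬛⬛⬛⬛⬛⬜⬜⬜⬜⬜⬛
⬛⬛🔴⬜⬜⬜⬜⬜⬜⬜⬜⬜⬜⬜⬛
⬛⬛⬛⬛⬛⬛⬛⬛⬛⬜⬜⬜📦⬜⬛
⬛⬛⬛⬛⬛⬛⬛⬛⬛⬛⬛⬛⬛⬛⬛
❓❓❓❓❓❓❓❓❓❓⬛⬛⬛⬛⬛

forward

❓❓❓❓❓❓❓❓❓
❓❓❓❓❓❓❓❓❓
❓❓⬛⬜🚪⬜⬛❓❓
❓❓⬛⬛⬜⬛⬛⬛⬛
❓❓⬛⬛🔴⬛⬛⬛⬛
❓❓⬛⬛⬜⬜⬜⬜⬜
❓❓⬛⬛⬛⬛⬛⬛⬛
❓❓⬛⬛⬛⬛⬛⬛⬛
❓❓❓❓❓❓❓❓❓

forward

❓❓❓❓❓❓❓❓❓
❓❓❓❓❓❓❓❓❓
❓❓⬛⬜⬜⬜⬛❓❓
❓❓⬛⬜🚪⬜⬛❓❓
❓❓⬛⬛🔴⬛⬛⬛⬛
❓❓⬛⬛⬜⬛⬛⬛⬛
❓❓⬛⬛⬜⬜⬜⬜⬜
❓❓⬛⬛⬛⬛⬛⬛⬛
❓❓⬛⬛⬛⬛⬛⬛⬛

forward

❓❓❓❓❓❓❓❓❓
❓❓❓❓❓❓❓❓❓
❓❓⬛⬜⬜⬜⬛❓❓
❓❓⬛⬜⬜⬜⬛❓❓
❓❓⬛⬜🔴⬜⬛❓❓
❓❓⬛⬛⬜⬛⬛⬛⬛
❓❓⬛⬛⬜⬛⬛⬛⬛
❓❓⬛⬛⬜⬜⬜⬜⬜
❓❓⬛⬛⬛⬛⬛⬛⬛

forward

❓❓❓❓❓❓❓❓❓
❓❓❓❓❓❓❓❓❓
❓❓⬛⬛⬜⬛⬛❓❓
❓❓⬛⬜⬜⬜⬛❓❓
❓❓⬛⬜🔴⬜⬛❓❓
❓❓⬛⬜🚪⬜⬛❓❓
❓❓⬛⬛⬜⬛⬛⬛⬛
❓❓⬛⬛⬜⬛⬛⬛⬛
❓❓⬛⬛⬜⬜⬜⬜⬜

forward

❓❓❓❓❓❓❓❓❓
❓❓❓❓❓❓❓❓❓
❓❓⬛⬛⬜⬛⬛❓❓
❓❓⬛⬛⬜⬛⬛❓❓
❓❓⬛⬜🔴⬜⬛❓❓
❓❓⬛⬜⬜⬜⬛❓❓
❓❓⬛⬜🚪⬜⬛❓❓
❓❓⬛⬛⬜⬛⬛⬛⬛
❓❓⬛⬛⬜⬛⬛⬛⬛

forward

❓❓❓❓❓❓❓❓❓
❓❓❓❓❓❓❓❓❓
❓❓⬛⬛⬜⬛⬛❓❓
❓❓⬛⬛⬜⬛⬛❓❓
❓❓⬛⬛🔴⬛⬛❓❓
❓❓⬛⬜⬜⬜⬛❓❓
❓❓⬛⬜⬜⬜⬛❓❓
❓❓⬛⬜🚪⬜⬛❓❓
❓❓⬛⬛⬜⬛⬛⬛⬛

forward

❓❓❓❓❓❓❓❓❓
❓❓❓❓❓❓❓❓❓
❓❓⬛⬛⬜⬛⬛❓❓
❓❓⬛⬛⬜⬛⬛❓❓
❓❓⬛⬛🔴⬛⬛❓❓
❓❓⬛⬛⬜⬛⬛❓❓
❓❓⬛⬜⬜⬜⬛❓❓
❓❓⬛⬜⬜⬜⬛❓❓
❓❓⬛⬜🚪⬜⬛❓❓

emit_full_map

⬛⬛⬜⬛⬛❓❓❓❓❓❓❓❓❓❓
⬛⬛⬜⬛⬛❓❓❓❓❓❓❓❓❓❓
⬛⬛🔴⬛⬛❓❓❓❓❓❓❓❓❓❓
⬛⬛⬜⬛⬛❓❓❓❓❓❓❓❓❓❓
⬛⬜⬜⬜⬛❓❓❓❓❓❓❓❓❓❓
⬛⬜⬜⬜⬛❓❓❓❓❓❓❓❓❓❓
⬛⬜🚪⬜⬛❓❓❓❓❓❓❓❓❓❓
⬛⬛⬜⬛⬛⬛⬛⬛⬛⬜⬜⬜⬜⬜⬛
⬛⬛⬜⬛⬛⬛⬛⬛⬛⬜⬜⬜⬜⬜⬛
⬛⬛⬜⬜⬜⬜⬜⬜⬜⬜⬜⬜⬜⬜⬛
⬛⬛⬛⬛⬛⬛⬛⬛⬛⬜⬜⬜📦⬜⬛
⬛⬛⬛⬛⬛⬛⬛⬛⬛⬛⬛⬛⬛⬛⬛
❓❓❓❓❓❓❓❓❓❓⬛⬛⬛⬛⬛

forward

❓❓❓❓❓❓❓❓❓
❓❓❓❓❓❓❓❓❓
❓❓⬛⬛⬜⬛⬛❓❓
❓❓⬛⬛⬜⬛⬛❓❓
❓❓⬛⬛🔴⬛⬛❓❓
❓❓⬛⬛⬜⬛⬛❓❓
❓❓⬛⬛⬜⬛⬛❓❓
❓❓⬛⬜⬜⬜⬛❓❓
❓❓⬛⬜⬜⬜⬛❓❓

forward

❓❓❓❓❓❓❓❓❓
❓❓❓❓❓❓❓❓❓
❓❓⬛⬛⬜⬛⬛❓❓
❓❓⬛⬛⬜⬛⬛❓❓
❓❓⬛⬛🔴⬛⬛❓❓
❓❓⬛⬛⬜⬛⬛❓❓
❓❓⬛⬛⬜⬛⬛❓❓
❓❓⬛⬛⬜⬛⬛❓❓
❓❓⬛⬜⬜⬜⬛❓❓

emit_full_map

⬛⬛⬜⬛⬛❓❓❓❓❓❓❓❓❓❓
⬛⬛⬜⬛⬛❓❓❓❓❓❓❓❓❓❓
⬛⬛🔴⬛⬛❓❓❓❓❓❓❓❓❓❓
⬛⬛⬜⬛⬛❓❓❓❓❓❓❓❓❓❓
⬛⬛⬜⬛⬛❓❓❓❓❓❓❓❓❓❓
⬛⬛⬜⬛⬛❓❓❓❓❓❓❓❓❓❓
⬛⬜⬜⬜⬛❓❓❓❓❓❓❓❓❓❓
⬛⬜⬜⬜⬛❓❓❓❓❓❓❓❓❓❓
⬛⬜🚪⬜⬛❓❓❓❓❓❓❓❓❓❓
⬛⬛⬜⬛⬛⬛⬛⬛⬛⬜⬜⬜⬜⬜⬛
⬛⬛⬜⬛⬛⬛⬛⬛⬛⬜⬜⬜⬜⬜⬛
⬛⬛⬜⬜⬜⬜⬜⬜⬜⬜⬜⬜⬜⬜⬛
⬛⬛⬛⬛⬛⬛⬛⬛⬛⬜⬜⬜📦⬜⬛
⬛⬛⬛⬛⬛⬛⬛⬛⬛⬛⬛⬛⬛⬛⬛
❓❓❓❓❓❓❓❓❓❓⬛⬛⬛⬛⬛


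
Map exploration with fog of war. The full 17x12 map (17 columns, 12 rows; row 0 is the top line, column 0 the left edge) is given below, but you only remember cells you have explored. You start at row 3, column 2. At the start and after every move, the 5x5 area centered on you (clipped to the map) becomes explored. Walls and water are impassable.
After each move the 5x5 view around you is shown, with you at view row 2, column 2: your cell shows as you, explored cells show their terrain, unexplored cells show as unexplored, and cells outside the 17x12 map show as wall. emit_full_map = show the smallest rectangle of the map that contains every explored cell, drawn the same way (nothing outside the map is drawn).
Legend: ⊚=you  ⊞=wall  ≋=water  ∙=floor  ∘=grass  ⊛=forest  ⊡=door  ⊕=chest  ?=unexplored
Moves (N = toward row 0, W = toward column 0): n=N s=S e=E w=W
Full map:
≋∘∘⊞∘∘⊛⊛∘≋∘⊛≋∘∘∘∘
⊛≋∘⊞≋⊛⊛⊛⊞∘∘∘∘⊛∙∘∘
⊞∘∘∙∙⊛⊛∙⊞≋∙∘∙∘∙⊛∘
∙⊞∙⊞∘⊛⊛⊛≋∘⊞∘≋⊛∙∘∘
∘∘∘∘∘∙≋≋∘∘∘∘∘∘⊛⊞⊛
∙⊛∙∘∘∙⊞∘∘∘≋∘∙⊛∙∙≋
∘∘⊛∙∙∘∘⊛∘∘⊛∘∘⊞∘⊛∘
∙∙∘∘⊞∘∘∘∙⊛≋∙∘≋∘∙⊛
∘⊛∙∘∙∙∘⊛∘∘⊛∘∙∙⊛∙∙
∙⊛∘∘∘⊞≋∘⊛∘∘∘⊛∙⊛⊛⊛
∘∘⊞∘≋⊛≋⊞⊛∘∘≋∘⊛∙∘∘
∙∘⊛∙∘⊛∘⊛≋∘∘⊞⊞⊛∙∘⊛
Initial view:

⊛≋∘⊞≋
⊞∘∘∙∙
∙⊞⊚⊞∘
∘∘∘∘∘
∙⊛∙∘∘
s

⊞∘∘∙∙
∙⊞∙⊞∘
∘∘⊚∘∘
∙⊛∙∘∘
∘∘⊛∙∙

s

∙⊞∙⊞∘
∘∘∘∘∘
∙⊛⊚∘∘
∘∘⊛∙∙
∙∙∘∘⊞

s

∘∘∘∘∘
∙⊛∙∘∘
∘∘⊚∙∙
∙∙∘∘⊞
∘⊛∙∘∙

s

∙⊛∙∘∘
∘∘⊛∙∙
∙∙⊚∘⊞
∘⊛∙∘∙
∙⊛∘∘∘

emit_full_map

⊛≋∘⊞≋
⊞∘∘∙∙
∙⊞∙⊞∘
∘∘∘∘∘
∙⊛∙∘∘
∘∘⊛∙∙
∙∙⊚∘⊞
∘⊛∙∘∙
∙⊛∘∘∘

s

∘∘⊛∙∙
∙∙∘∘⊞
∘⊛⊚∘∙
∙⊛∘∘∘
∘∘⊞∘≋

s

∙∙∘∘⊞
∘⊛∙∘∙
∙⊛⊚∘∘
∘∘⊞∘≋
∙∘⊛∙∘

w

⊞∙∙∘∘
⊞∘⊛∙∘
⊞∙⊚∘∘
⊞∘∘⊞∘
⊞∙∘⊛∙

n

⊞∘∘⊛∙
⊞∙∙∘∘
⊞∘⊚∙∘
⊞∙⊛∘∘
⊞∘∘⊞∘

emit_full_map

⊛≋∘⊞≋
⊞∘∘∙∙
∙⊞∙⊞∘
∘∘∘∘∘
∙⊛∙∘∘
∘∘⊛∙∙
∙∙∘∘⊞
∘⊚∙∘∙
∙⊛∘∘∘
∘∘⊞∘≋
∙∘⊛∙∘


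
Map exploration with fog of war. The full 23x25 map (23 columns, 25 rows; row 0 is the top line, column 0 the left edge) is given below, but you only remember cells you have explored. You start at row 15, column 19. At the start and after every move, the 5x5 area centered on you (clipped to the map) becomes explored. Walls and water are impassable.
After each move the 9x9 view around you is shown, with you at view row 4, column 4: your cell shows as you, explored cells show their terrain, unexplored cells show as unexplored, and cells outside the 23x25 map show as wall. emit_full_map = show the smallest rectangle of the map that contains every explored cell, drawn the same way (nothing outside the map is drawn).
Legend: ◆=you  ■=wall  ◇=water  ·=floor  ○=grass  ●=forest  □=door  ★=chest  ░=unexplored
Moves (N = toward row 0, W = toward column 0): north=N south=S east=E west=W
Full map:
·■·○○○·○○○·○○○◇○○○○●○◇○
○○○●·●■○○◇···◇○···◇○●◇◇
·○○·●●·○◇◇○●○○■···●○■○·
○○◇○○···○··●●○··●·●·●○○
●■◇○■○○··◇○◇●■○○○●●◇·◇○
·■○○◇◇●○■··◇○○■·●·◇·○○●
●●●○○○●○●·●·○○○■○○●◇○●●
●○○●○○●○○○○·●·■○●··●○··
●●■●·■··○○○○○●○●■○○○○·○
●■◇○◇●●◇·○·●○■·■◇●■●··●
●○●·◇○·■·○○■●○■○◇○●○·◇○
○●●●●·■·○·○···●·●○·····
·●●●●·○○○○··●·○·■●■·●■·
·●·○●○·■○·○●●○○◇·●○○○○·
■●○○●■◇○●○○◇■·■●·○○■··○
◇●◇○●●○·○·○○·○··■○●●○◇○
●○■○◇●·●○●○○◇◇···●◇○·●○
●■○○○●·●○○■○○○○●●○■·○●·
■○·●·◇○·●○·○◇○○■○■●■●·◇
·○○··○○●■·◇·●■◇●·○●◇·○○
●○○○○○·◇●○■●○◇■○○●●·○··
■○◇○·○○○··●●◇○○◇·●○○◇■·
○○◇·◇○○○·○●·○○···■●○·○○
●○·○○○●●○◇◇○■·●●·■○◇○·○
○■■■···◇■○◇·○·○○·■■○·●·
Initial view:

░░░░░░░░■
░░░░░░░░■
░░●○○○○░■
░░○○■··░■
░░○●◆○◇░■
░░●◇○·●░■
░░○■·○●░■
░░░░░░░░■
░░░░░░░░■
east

░░░░░░░■■
░░░░░░░■■
░●○○○○·■■
░○○■··○■■
░○●●◆◇○■■
░●◇○·●○■■
░○■·○●·■■
░░░░░░░■■
░░░░░░░■■

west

░░░░░░░░■
░░░░░░░░■
░░●○○○○·■
░░○○■··○■
░░○●◆○◇○■
░░●◇○·●○■
░░○■·○●·■
░░░░░░░░■
░░░░░░░░■

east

░░░░░░░■■
░░░░░░░■■
░●○○○○·■■
░○○■··○■■
░○●●◆◇○■■
░●◇○·●○■■
░○■·○●·■■
░░░░░░░■■
░░░░░░░■■

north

░░░░░░░■■
░░░░░░░■■
░░■·●■·■■
░●○○○○·■■
░○○■◆·○■■
░○●●○◇○■■
░●◇○·●○■■
░○■·○●·■■
░░░░░░░■■

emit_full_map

░■·●■·
●○○○○·
○○■◆·○
○●●○◇○
●◇○·●○
○■·○●·

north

░░░░░░░■■
░░░░░░░■■
░░·····■■
░░■·●■·■■
░●○○◆○·■■
░○○■··○■■
░○●●○◇○■■
░●◇○·●○■■
░○■·○●·■■

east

░░░░░░■■■
░░░░░░■■■
░·····■■■
░■·●■·■■■
●○○○◆·■■■
○○■··○■■■
○●●○◇○■■■
●◇○·●○■■■
○■·○●·■■■

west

░░░░░░░■■
░░░░░░░■■
░░·····■■
░░■·●■·■■
░●○○◆○·■■
░○○■··○■■
░○●●○◇○■■
░●◇○·●○■■
░○■·○●·■■

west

░░░░░░░░■
░░░░░░░░■
░░○·····■
░░●■·●■·■
░░●○◆○○·■
░░○○■··○■
░░○●●○◇○■
░░●◇○·●○■
░░○■·○●·■

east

░░░░░░░■■
░░░░░░░■■
░○·····■■
░●■·●■·■■
░●○○◆○·■■
░○○■··○■■
░○●●○◇○■■
░●◇○·●○■■
░○■·○●·■■

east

░░░░░░■■■
░░░░░░■■■
○·····■■■
●■·●■·■■■
●○○○◆·■■■
○○■··○■■■
○●●○◇○■■■
●◇○·●○■■■
○■·○●·■■■

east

░░░░░■■■■
░░░░░■■■■
·····■■■■
■·●■·■■■■
○○○○◆■■■■
○■··○■■■■
●●○◇○■■■■
◇○·●○■■■■
■·○●·■■■■

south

░░░░░■■■■
·····■■■■
■·●■·■■■■
○○○○·■■■■
○■··◆■■■■
●●○◇○■■■■
◇○·●○■■■■
■·○●·■■■■
░░░░░■■■■

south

·····■■■■
■·●■·■■■■
○○○○·■■■■
○■··○■■■■
●●○◇◆■■■■
◇○·●○■■■■
■·○●·■■■■
░░░░░■■■■
░░░░░■■■■

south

■·●■·■■■■
○○○○·■■■■
○■··○■■■■
●●○◇○■■■■
◇○·●◆■■■■
■·○●·■■■■
░░●·◇■■■■
░░░░░■■■■
░░░░░■■■■

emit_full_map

○·····
●■·●■·
●○○○○·
○○■··○
○●●○◇○
●◇○·●◆
○■·○●·
░░░●·◇

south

○○○○·■■■■
○■··○■■■■
●●○◇○■■■■
◇○·●○■■■■
■·○●◆■■■■
░░●·◇■■■■
░░·○○■■■■
░░░░░■■■■
░░░░░■■■■

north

■·●■·■■■■
○○○○·■■■■
○■··○■■■■
●●○◇○■■■■
◇○·●◆■■■■
■·○●·■■■■
░░●·◇■■■■
░░·○○■■■■
░░░░░■■■■

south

○○○○·■■■■
○■··○■■■■
●●○◇○■■■■
◇○·●○■■■■
■·○●◆■■■■
░░●·◇■■■■
░░·○○■■■■
░░░░░■■■■
░░░░░■■■■

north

■·●■·■■■■
○○○○·■■■■
○■··○■■■■
●●○◇○■■■■
◇○·●◆■■■■
■·○●·■■■■
░░●·◇■■■■
░░·○○■■■■
░░░░░■■■■

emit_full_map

○·····
●■·●■·
●○○○○·
○○■··○
○●●○◇○
●◇○·●◆
○■·○●·
░░░●·◇
░░░·○○


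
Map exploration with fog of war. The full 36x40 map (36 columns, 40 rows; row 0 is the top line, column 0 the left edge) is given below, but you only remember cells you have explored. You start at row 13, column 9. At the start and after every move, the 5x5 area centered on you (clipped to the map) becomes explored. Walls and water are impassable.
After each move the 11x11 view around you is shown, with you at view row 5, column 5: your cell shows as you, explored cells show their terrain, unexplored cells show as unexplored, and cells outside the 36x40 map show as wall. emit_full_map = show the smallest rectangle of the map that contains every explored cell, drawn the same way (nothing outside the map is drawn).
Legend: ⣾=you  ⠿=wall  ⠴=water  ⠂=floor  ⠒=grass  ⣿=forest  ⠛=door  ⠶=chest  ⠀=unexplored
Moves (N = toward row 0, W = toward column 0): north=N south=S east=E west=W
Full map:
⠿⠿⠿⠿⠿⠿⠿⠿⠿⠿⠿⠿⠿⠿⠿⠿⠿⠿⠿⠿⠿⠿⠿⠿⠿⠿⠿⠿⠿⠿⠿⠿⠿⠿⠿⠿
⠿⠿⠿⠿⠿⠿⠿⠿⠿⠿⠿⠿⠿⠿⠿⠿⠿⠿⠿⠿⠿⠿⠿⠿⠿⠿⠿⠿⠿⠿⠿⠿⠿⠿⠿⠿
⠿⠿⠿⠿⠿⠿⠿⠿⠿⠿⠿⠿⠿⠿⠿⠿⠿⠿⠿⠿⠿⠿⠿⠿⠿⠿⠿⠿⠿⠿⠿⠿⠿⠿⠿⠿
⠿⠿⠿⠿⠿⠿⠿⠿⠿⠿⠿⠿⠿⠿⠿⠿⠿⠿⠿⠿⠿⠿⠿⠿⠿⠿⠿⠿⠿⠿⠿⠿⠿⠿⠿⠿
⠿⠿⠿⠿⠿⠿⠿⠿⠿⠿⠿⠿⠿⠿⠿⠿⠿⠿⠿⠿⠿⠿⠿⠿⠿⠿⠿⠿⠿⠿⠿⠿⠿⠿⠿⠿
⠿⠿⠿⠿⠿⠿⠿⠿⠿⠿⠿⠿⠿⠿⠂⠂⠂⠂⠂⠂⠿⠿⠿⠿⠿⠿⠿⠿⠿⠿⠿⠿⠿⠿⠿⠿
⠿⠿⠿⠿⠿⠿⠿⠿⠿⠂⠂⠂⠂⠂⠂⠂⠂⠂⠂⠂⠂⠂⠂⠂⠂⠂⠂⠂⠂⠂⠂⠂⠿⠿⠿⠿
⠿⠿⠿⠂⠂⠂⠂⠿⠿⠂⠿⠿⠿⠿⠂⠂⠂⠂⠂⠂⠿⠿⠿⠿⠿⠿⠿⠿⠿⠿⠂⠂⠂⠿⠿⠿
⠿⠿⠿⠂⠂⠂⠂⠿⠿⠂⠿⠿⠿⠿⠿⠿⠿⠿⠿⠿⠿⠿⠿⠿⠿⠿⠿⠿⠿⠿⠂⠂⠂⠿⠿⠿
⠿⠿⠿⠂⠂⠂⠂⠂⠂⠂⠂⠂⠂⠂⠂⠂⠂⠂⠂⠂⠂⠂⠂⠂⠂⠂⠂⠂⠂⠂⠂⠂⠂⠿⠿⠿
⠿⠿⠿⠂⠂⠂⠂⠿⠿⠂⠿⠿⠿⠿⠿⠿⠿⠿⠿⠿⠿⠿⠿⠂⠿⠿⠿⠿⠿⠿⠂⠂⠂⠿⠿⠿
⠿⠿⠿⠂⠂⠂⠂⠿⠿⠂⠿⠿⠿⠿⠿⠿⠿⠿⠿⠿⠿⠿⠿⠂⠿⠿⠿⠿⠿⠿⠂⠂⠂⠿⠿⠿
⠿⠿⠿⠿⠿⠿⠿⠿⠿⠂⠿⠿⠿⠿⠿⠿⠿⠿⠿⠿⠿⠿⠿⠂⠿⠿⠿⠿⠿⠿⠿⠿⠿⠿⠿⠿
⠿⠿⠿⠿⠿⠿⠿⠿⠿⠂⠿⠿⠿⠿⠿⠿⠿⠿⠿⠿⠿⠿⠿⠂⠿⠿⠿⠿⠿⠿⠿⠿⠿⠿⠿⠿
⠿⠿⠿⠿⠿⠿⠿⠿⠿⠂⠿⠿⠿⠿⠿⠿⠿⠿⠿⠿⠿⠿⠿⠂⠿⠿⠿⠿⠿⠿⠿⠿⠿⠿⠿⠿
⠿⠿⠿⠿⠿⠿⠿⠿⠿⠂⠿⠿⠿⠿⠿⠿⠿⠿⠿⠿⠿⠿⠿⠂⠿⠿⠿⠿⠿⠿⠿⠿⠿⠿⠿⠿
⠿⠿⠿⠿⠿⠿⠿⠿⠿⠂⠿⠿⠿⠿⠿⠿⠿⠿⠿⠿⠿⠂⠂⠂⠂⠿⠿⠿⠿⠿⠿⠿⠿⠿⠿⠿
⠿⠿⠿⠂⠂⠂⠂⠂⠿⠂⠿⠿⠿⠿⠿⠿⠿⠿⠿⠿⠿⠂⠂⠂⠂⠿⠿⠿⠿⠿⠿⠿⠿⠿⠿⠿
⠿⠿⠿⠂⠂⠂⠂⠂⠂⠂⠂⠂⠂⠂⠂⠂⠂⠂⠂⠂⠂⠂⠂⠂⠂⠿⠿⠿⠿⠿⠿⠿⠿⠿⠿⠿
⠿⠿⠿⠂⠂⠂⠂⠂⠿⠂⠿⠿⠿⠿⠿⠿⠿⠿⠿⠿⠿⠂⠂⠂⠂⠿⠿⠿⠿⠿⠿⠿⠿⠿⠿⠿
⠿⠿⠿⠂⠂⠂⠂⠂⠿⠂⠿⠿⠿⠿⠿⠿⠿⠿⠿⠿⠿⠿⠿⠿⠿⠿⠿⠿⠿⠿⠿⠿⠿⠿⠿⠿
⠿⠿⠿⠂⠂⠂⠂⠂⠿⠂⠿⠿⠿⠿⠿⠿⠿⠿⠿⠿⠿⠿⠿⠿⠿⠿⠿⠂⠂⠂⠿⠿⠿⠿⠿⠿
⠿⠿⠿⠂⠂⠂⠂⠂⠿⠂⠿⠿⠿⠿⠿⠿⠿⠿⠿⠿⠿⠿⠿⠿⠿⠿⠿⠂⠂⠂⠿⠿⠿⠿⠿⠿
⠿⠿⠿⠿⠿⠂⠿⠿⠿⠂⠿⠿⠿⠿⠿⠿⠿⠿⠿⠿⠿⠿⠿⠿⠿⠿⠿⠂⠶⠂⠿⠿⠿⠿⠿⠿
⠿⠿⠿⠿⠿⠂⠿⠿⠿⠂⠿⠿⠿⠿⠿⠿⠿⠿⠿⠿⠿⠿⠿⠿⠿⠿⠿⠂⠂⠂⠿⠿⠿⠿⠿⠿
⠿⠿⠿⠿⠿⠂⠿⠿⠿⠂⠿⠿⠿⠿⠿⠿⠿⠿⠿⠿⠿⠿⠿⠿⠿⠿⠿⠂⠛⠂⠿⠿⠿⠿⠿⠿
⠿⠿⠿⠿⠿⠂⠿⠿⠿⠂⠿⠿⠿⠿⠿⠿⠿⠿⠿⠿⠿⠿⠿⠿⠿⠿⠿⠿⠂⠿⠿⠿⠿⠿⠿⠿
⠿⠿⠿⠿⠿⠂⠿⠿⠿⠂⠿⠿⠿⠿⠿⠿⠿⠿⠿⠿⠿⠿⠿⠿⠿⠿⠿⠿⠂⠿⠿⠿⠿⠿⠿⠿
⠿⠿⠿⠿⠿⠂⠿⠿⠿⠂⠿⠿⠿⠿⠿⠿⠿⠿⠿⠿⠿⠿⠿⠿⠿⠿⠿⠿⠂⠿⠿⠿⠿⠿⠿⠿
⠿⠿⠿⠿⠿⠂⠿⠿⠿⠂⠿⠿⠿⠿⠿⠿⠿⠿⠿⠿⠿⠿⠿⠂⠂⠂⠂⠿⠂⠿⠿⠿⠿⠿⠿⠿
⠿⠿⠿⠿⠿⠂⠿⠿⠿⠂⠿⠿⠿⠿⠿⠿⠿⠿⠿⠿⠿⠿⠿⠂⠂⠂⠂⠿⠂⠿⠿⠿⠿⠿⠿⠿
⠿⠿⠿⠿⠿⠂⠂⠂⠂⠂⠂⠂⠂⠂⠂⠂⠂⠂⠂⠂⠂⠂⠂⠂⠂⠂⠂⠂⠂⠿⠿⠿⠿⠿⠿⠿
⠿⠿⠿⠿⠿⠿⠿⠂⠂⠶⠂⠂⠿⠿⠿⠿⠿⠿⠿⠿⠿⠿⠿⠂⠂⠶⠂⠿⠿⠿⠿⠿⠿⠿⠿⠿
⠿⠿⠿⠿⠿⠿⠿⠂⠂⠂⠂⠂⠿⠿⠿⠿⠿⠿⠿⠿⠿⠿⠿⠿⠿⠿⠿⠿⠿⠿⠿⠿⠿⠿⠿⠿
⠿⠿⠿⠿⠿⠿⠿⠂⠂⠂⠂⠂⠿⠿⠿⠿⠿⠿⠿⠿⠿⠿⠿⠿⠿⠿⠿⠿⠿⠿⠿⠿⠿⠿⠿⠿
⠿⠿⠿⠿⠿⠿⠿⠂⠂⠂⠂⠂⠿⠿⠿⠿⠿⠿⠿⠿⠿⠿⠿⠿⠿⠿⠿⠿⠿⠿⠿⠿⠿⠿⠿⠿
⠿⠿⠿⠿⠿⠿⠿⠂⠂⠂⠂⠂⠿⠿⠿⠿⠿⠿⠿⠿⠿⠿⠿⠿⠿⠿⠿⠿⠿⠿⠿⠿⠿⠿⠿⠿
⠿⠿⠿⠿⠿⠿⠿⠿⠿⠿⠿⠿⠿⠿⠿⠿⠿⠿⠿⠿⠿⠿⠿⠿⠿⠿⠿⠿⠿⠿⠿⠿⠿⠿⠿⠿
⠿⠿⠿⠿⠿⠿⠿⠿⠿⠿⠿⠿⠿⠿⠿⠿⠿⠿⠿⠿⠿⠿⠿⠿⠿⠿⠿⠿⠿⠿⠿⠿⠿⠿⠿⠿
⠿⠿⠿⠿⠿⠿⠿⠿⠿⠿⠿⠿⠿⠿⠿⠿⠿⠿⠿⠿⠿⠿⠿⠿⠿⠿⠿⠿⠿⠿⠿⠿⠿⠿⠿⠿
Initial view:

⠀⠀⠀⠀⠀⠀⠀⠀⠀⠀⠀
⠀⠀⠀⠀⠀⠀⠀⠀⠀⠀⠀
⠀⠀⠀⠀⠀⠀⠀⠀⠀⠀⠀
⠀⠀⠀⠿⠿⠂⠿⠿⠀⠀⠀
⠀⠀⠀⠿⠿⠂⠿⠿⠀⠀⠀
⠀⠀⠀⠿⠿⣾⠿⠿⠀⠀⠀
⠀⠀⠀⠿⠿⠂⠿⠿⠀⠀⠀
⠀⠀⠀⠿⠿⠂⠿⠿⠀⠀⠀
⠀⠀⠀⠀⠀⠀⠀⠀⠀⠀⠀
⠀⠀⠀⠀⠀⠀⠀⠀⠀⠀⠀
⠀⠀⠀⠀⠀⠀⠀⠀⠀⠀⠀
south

⠀⠀⠀⠀⠀⠀⠀⠀⠀⠀⠀
⠀⠀⠀⠀⠀⠀⠀⠀⠀⠀⠀
⠀⠀⠀⠿⠿⠂⠿⠿⠀⠀⠀
⠀⠀⠀⠿⠿⠂⠿⠿⠀⠀⠀
⠀⠀⠀⠿⠿⠂⠿⠿⠀⠀⠀
⠀⠀⠀⠿⠿⣾⠿⠿⠀⠀⠀
⠀⠀⠀⠿⠿⠂⠿⠿⠀⠀⠀
⠀⠀⠀⠿⠿⠂⠿⠿⠀⠀⠀
⠀⠀⠀⠀⠀⠀⠀⠀⠀⠀⠀
⠀⠀⠀⠀⠀⠀⠀⠀⠀⠀⠀
⠀⠀⠀⠀⠀⠀⠀⠀⠀⠀⠀

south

⠀⠀⠀⠀⠀⠀⠀⠀⠀⠀⠀
⠀⠀⠀⠿⠿⠂⠿⠿⠀⠀⠀
⠀⠀⠀⠿⠿⠂⠿⠿⠀⠀⠀
⠀⠀⠀⠿⠿⠂⠿⠿⠀⠀⠀
⠀⠀⠀⠿⠿⠂⠿⠿⠀⠀⠀
⠀⠀⠀⠿⠿⣾⠿⠿⠀⠀⠀
⠀⠀⠀⠿⠿⠂⠿⠿⠀⠀⠀
⠀⠀⠀⠂⠿⠂⠿⠿⠀⠀⠀
⠀⠀⠀⠀⠀⠀⠀⠀⠀⠀⠀
⠀⠀⠀⠀⠀⠀⠀⠀⠀⠀⠀
⠀⠀⠀⠀⠀⠀⠀⠀⠀⠀⠀

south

⠀⠀⠀⠿⠿⠂⠿⠿⠀⠀⠀
⠀⠀⠀⠿⠿⠂⠿⠿⠀⠀⠀
⠀⠀⠀⠿⠿⠂⠿⠿⠀⠀⠀
⠀⠀⠀⠿⠿⠂⠿⠿⠀⠀⠀
⠀⠀⠀⠿⠿⠂⠿⠿⠀⠀⠀
⠀⠀⠀⠿⠿⣾⠿⠿⠀⠀⠀
⠀⠀⠀⠂⠿⠂⠿⠿⠀⠀⠀
⠀⠀⠀⠂⠂⠂⠂⠂⠀⠀⠀
⠀⠀⠀⠀⠀⠀⠀⠀⠀⠀⠀
⠀⠀⠀⠀⠀⠀⠀⠀⠀⠀⠀
⠀⠀⠀⠀⠀⠀⠀⠀⠀⠀⠀

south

⠀⠀⠀⠿⠿⠂⠿⠿⠀⠀⠀
⠀⠀⠀⠿⠿⠂⠿⠿⠀⠀⠀
⠀⠀⠀⠿⠿⠂⠿⠿⠀⠀⠀
⠀⠀⠀⠿⠿⠂⠿⠿⠀⠀⠀
⠀⠀⠀⠿⠿⠂⠿⠿⠀⠀⠀
⠀⠀⠀⠂⠿⣾⠿⠿⠀⠀⠀
⠀⠀⠀⠂⠂⠂⠂⠂⠀⠀⠀
⠀⠀⠀⠂⠿⠂⠿⠿⠀⠀⠀
⠀⠀⠀⠀⠀⠀⠀⠀⠀⠀⠀
⠀⠀⠀⠀⠀⠀⠀⠀⠀⠀⠀
⠀⠀⠀⠀⠀⠀⠀⠀⠀⠀⠀

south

⠀⠀⠀⠿⠿⠂⠿⠿⠀⠀⠀
⠀⠀⠀⠿⠿⠂⠿⠿⠀⠀⠀
⠀⠀⠀⠿⠿⠂⠿⠿⠀⠀⠀
⠀⠀⠀⠿⠿⠂⠿⠿⠀⠀⠀
⠀⠀⠀⠂⠿⠂⠿⠿⠀⠀⠀
⠀⠀⠀⠂⠂⣾⠂⠂⠀⠀⠀
⠀⠀⠀⠂⠿⠂⠿⠿⠀⠀⠀
⠀⠀⠀⠂⠿⠂⠿⠿⠀⠀⠀
⠀⠀⠀⠀⠀⠀⠀⠀⠀⠀⠀
⠀⠀⠀⠀⠀⠀⠀⠀⠀⠀⠀
⠀⠀⠀⠀⠀⠀⠀⠀⠀⠀⠀

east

⠀⠀⠿⠿⠂⠿⠿⠀⠀⠀⠀
⠀⠀⠿⠿⠂⠿⠿⠀⠀⠀⠀
⠀⠀⠿⠿⠂⠿⠿⠀⠀⠀⠀
⠀⠀⠿⠿⠂⠿⠿⠿⠀⠀⠀
⠀⠀⠂⠿⠂⠿⠿⠿⠀⠀⠀
⠀⠀⠂⠂⠂⣾⠂⠂⠀⠀⠀
⠀⠀⠂⠿⠂⠿⠿⠿⠀⠀⠀
⠀⠀⠂⠿⠂⠿⠿⠿⠀⠀⠀
⠀⠀⠀⠀⠀⠀⠀⠀⠀⠀⠀
⠀⠀⠀⠀⠀⠀⠀⠀⠀⠀⠀
⠀⠀⠀⠀⠀⠀⠀⠀⠀⠀⠀

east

⠀⠿⠿⠂⠿⠿⠀⠀⠀⠀⠀
⠀⠿⠿⠂⠿⠿⠀⠀⠀⠀⠀
⠀⠿⠿⠂⠿⠿⠀⠀⠀⠀⠀
⠀⠿⠿⠂⠿⠿⠿⠿⠀⠀⠀
⠀⠂⠿⠂⠿⠿⠿⠿⠀⠀⠀
⠀⠂⠂⠂⠂⣾⠂⠂⠀⠀⠀
⠀⠂⠿⠂⠿⠿⠿⠿⠀⠀⠀
⠀⠂⠿⠂⠿⠿⠿⠿⠀⠀⠀
⠀⠀⠀⠀⠀⠀⠀⠀⠀⠀⠀
⠀⠀⠀⠀⠀⠀⠀⠀⠀⠀⠀
⠀⠀⠀⠀⠀⠀⠀⠀⠀⠀⠀

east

⠿⠿⠂⠿⠿⠀⠀⠀⠀⠀⠀
⠿⠿⠂⠿⠿⠀⠀⠀⠀⠀⠀
⠿⠿⠂⠿⠿⠀⠀⠀⠀⠀⠀
⠿⠿⠂⠿⠿⠿⠿⠿⠀⠀⠀
⠂⠿⠂⠿⠿⠿⠿⠿⠀⠀⠀
⠂⠂⠂⠂⠂⣾⠂⠂⠀⠀⠀
⠂⠿⠂⠿⠿⠿⠿⠿⠀⠀⠀
⠂⠿⠂⠿⠿⠿⠿⠿⠀⠀⠀
⠀⠀⠀⠀⠀⠀⠀⠀⠀⠀⠀
⠀⠀⠀⠀⠀⠀⠀⠀⠀⠀⠀
⠀⠀⠀⠀⠀⠀⠀⠀⠀⠀⠀

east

⠿⠂⠿⠿⠀⠀⠀⠀⠀⠀⠀
⠿⠂⠿⠿⠀⠀⠀⠀⠀⠀⠀
⠿⠂⠿⠿⠀⠀⠀⠀⠀⠀⠀
⠿⠂⠿⠿⠿⠿⠿⠿⠀⠀⠀
⠿⠂⠿⠿⠿⠿⠿⠿⠀⠀⠀
⠂⠂⠂⠂⠂⣾⠂⠂⠀⠀⠀
⠿⠂⠿⠿⠿⠿⠿⠿⠀⠀⠀
⠿⠂⠿⠿⠿⠿⠿⠿⠀⠀⠀
⠀⠀⠀⠀⠀⠀⠀⠀⠀⠀⠀
⠀⠀⠀⠀⠀⠀⠀⠀⠀⠀⠀
⠀⠀⠀⠀⠀⠀⠀⠀⠀⠀⠀

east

⠂⠿⠿⠀⠀⠀⠀⠀⠀⠀⠀
⠂⠿⠿⠀⠀⠀⠀⠀⠀⠀⠀
⠂⠿⠿⠀⠀⠀⠀⠀⠀⠀⠀
⠂⠿⠿⠿⠿⠿⠿⠿⠀⠀⠀
⠂⠿⠿⠿⠿⠿⠿⠿⠀⠀⠀
⠂⠂⠂⠂⠂⣾⠂⠂⠀⠀⠀
⠂⠿⠿⠿⠿⠿⠿⠿⠀⠀⠀
⠂⠿⠿⠿⠿⠿⠿⠿⠀⠀⠀
⠀⠀⠀⠀⠀⠀⠀⠀⠀⠀⠀
⠀⠀⠀⠀⠀⠀⠀⠀⠀⠀⠀
⠀⠀⠀⠀⠀⠀⠀⠀⠀⠀⠀

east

⠿⠿⠀⠀⠀⠀⠀⠀⠀⠀⠀
⠿⠿⠀⠀⠀⠀⠀⠀⠀⠀⠀
⠿⠿⠀⠀⠀⠀⠀⠀⠀⠀⠀
⠿⠿⠿⠿⠿⠿⠿⠿⠀⠀⠀
⠿⠿⠿⠿⠿⠿⠿⠿⠀⠀⠀
⠂⠂⠂⠂⠂⣾⠂⠂⠀⠀⠀
⠿⠿⠿⠿⠿⠿⠿⠿⠀⠀⠀
⠿⠿⠿⠿⠿⠿⠿⠿⠀⠀⠀
⠀⠀⠀⠀⠀⠀⠀⠀⠀⠀⠀
⠀⠀⠀⠀⠀⠀⠀⠀⠀⠀⠀
⠀⠀⠀⠀⠀⠀⠀⠀⠀⠀⠀

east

⠿⠀⠀⠀⠀⠀⠀⠀⠀⠀⠀
⠿⠀⠀⠀⠀⠀⠀⠀⠀⠀⠀
⠿⠀⠀⠀⠀⠀⠀⠀⠀⠀⠀
⠿⠿⠿⠿⠿⠿⠿⠿⠀⠀⠀
⠿⠿⠿⠿⠿⠿⠿⠿⠀⠀⠀
⠂⠂⠂⠂⠂⣾⠂⠂⠀⠀⠀
⠿⠿⠿⠿⠿⠿⠿⠿⠀⠀⠀
⠿⠿⠿⠿⠿⠿⠿⠿⠀⠀⠀
⠀⠀⠀⠀⠀⠀⠀⠀⠀⠀⠀
⠀⠀⠀⠀⠀⠀⠀⠀⠀⠀⠀
⠀⠀⠀⠀⠀⠀⠀⠀⠀⠀⠀

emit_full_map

⠿⠿⠂⠿⠿⠀⠀⠀⠀⠀⠀⠀
⠿⠿⠂⠿⠿⠀⠀⠀⠀⠀⠀⠀
⠿⠿⠂⠿⠿⠀⠀⠀⠀⠀⠀⠀
⠿⠿⠂⠿⠿⠀⠀⠀⠀⠀⠀⠀
⠿⠿⠂⠿⠿⠀⠀⠀⠀⠀⠀⠀
⠿⠿⠂⠿⠿⠿⠿⠿⠿⠿⠿⠿
⠂⠿⠂⠿⠿⠿⠿⠿⠿⠿⠿⠿
⠂⠂⠂⠂⠂⠂⠂⠂⠂⣾⠂⠂
⠂⠿⠂⠿⠿⠿⠿⠿⠿⠿⠿⠿
⠂⠿⠂⠿⠿⠿⠿⠿⠿⠿⠿⠿

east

⠀⠀⠀⠀⠀⠀⠀⠀⠀⠀⠀
⠀⠀⠀⠀⠀⠀⠀⠀⠀⠀⠀
⠀⠀⠀⠀⠀⠀⠀⠀⠀⠀⠀
⠿⠿⠿⠿⠿⠿⠿⠿⠀⠀⠀
⠿⠿⠿⠿⠿⠿⠿⠿⠀⠀⠀
⠂⠂⠂⠂⠂⣾⠂⠂⠀⠀⠀
⠿⠿⠿⠿⠿⠿⠿⠿⠀⠀⠀
⠿⠿⠿⠿⠿⠿⠿⠿⠀⠀⠀
⠀⠀⠀⠀⠀⠀⠀⠀⠀⠀⠀
⠀⠀⠀⠀⠀⠀⠀⠀⠀⠀⠀
⠀⠀⠀⠀⠀⠀⠀⠀⠀⠀⠀

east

⠀⠀⠀⠀⠀⠀⠀⠀⠀⠀⠀
⠀⠀⠀⠀⠀⠀⠀⠀⠀⠀⠀
⠀⠀⠀⠀⠀⠀⠀⠀⠀⠀⠀
⠿⠿⠿⠿⠿⠿⠿⠿⠀⠀⠀
⠿⠿⠿⠿⠿⠿⠿⠿⠀⠀⠀
⠂⠂⠂⠂⠂⣾⠂⠂⠀⠀⠀
⠿⠿⠿⠿⠿⠿⠿⠿⠀⠀⠀
⠿⠿⠿⠿⠿⠿⠿⠿⠀⠀⠀
⠀⠀⠀⠀⠀⠀⠀⠀⠀⠀⠀
⠀⠀⠀⠀⠀⠀⠀⠀⠀⠀⠀
⠀⠀⠀⠀⠀⠀⠀⠀⠀⠀⠀

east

⠀⠀⠀⠀⠀⠀⠀⠀⠀⠀⠀
⠀⠀⠀⠀⠀⠀⠀⠀⠀⠀⠀
⠀⠀⠀⠀⠀⠀⠀⠀⠀⠀⠀
⠿⠿⠿⠿⠿⠿⠿⠂⠀⠀⠀
⠿⠿⠿⠿⠿⠿⠿⠂⠀⠀⠀
⠂⠂⠂⠂⠂⣾⠂⠂⠀⠀⠀
⠿⠿⠿⠿⠿⠿⠿⠂⠀⠀⠀
⠿⠿⠿⠿⠿⠿⠿⠿⠀⠀⠀
⠀⠀⠀⠀⠀⠀⠀⠀⠀⠀⠀
⠀⠀⠀⠀⠀⠀⠀⠀⠀⠀⠀
⠀⠀⠀⠀⠀⠀⠀⠀⠀⠀⠀

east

⠀⠀⠀⠀⠀⠀⠀⠀⠀⠀⠀
⠀⠀⠀⠀⠀⠀⠀⠀⠀⠀⠀
⠀⠀⠀⠀⠀⠀⠀⠀⠀⠀⠀
⠿⠿⠿⠿⠿⠿⠂⠂⠀⠀⠀
⠿⠿⠿⠿⠿⠿⠂⠂⠀⠀⠀
⠂⠂⠂⠂⠂⣾⠂⠂⠀⠀⠀
⠿⠿⠿⠿⠿⠿⠂⠂⠀⠀⠀
⠿⠿⠿⠿⠿⠿⠿⠿⠀⠀⠀
⠀⠀⠀⠀⠀⠀⠀⠀⠀⠀⠀
⠀⠀⠀⠀⠀⠀⠀⠀⠀⠀⠀
⠀⠀⠀⠀⠀⠀⠀⠀⠀⠀⠀

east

⠀⠀⠀⠀⠀⠀⠀⠀⠀⠀⠀
⠀⠀⠀⠀⠀⠀⠀⠀⠀⠀⠀
⠀⠀⠀⠀⠀⠀⠀⠀⠀⠀⠀
⠿⠿⠿⠿⠿⠂⠂⠂⠀⠀⠀
⠿⠿⠿⠿⠿⠂⠂⠂⠀⠀⠀
⠂⠂⠂⠂⠂⣾⠂⠂⠀⠀⠀
⠿⠿⠿⠿⠿⠂⠂⠂⠀⠀⠀
⠿⠿⠿⠿⠿⠿⠿⠿⠀⠀⠀
⠀⠀⠀⠀⠀⠀⠀⠀⠀⠀⠀
⠀⠀⠀⠀⠀⠀⠀⠀⠀⠀⠀
⠀⠀⠀⠀⠀⠀⠀⠀⠀⠀⠀

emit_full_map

⠿⠿⠂⠿⠿⠀⠀⠀⠀⠀⠀⠀⠀⠀⠀⠀⠀
⠿⠿⠂⠿⠿⠀⠀⠀⠀⠀⠀⠀⠀⠀⠀⠀⠀
⠿⠿⠂⠿⠿⠀⠀⠀⠀⠀⠀⠀⠀⠀⠀⠀⠀
⠿⠿⠂⠿⠿⠀⠀⠀⠀⠀⠀⠀⠀⠀⠀⠀⠀
⠿⠿⠂⠿⠿⠀⠀⠀⠀⠀⠀⠀⠀⠀⠀⠀⠀
⠿⠿⠂⠿⠿⠿⠿⠿⠿⠿⠿⠿⠿⠿⠂⠂⠂
⠂⠿⠂⠿⠿⠿⠿⠿⠿⠿⠿⠿⠿⠿⠂⠂⠂
⠂⠂⠂⠂⠂⠂⠂⠂⠂⠂⠂⠂⠂⠂⣾⠂⠂
⠂⠿⠂⠿⠿⠿⠿⠿⠿⠿⠿⠿⠿⠿⠂⠂⠂
⠂⠿⠂⠿⠿⠿⠿⠿⠿⠿⠿⠿⠿⠿⠿⠿⠿

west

⠀⠀⠀⠀⠀⠀⠀⠀⠀⠀⠀
⠀⠀⠀⠀⠀⠀⠀⠀⠀⠀⠀
⠀⠀⠀⠀⠀⠀⠀⠀⠀⠀⠀
⠿⠿⠿⠿⠿⠿⠂⠂⠂⠀⠀
⠿⠿⠿⠿⠿⠿⠂⠂⠂⠀⠀
⠂⠂⠂⠂⠂⣾⠂⠂⠂⠀⠀
⠿⠿⠿⠿⠿⠿⠂⠂⠂⠀⠀
⠿⠿⠿⠿⠿⠿⠿⠿⠿⠀⠀
⠀⠀⠀⠀⠀⠀⠀⠀⠀⠀⠀
⠀⠀⠀⠀⠀⠀⠀⠀⠀⠀⠀
⠀⠀⠀⠀⠀⠀⠀⠀⠀⠀⠀

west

⠀⠀⠀⠀⠀⠀⠀⠀⠀⠀⠀
⠀⠀⠀⠀⠀⠀⠀⠀⠀⠀⠀
⠀⠀⠀⠀⠀⠀⠀⠀⠀⠀⠀
⠿⠿⠿⠿⠿⠿⠿⠂⠂⠂⠀
⠿⠿⠿⠿⠿⠿⠿⠂⠂⠂⠀
⠂⠂⠂⠂⠂⣾⠂⠂⠂⠂⠀
⠿⠿⠿⠿⠿⠿⠿⠂⠂⠂⠀
⠿⠿⠿⠿⠿⠿⠿⠿⠿⠿⠀
⠀⠀⠀⠀⠀⠀⠀⠀⠀⠀⠀
⠀⠀⠀⠀⠀⠀⠀⠀⠀⠀⠀
⠀⠀⠀⠀⠀⠀⠀⠀⠀⠀⠀

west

⠀⠀⠀⠀⠀⠀⠀⠀⠀⠀⠀
⠀⠀⠀⠀⠀⠀⠀⠀⠀⠀⠀
⠀⠀⠀⠀⠀⠀⠀⠀⠀⠀⠀
⠿⠿⠿⠿⠿⠿⠿⠿⠂⠂⠂
⠿⠿⠿⠿⠿⠿⠿⠿⠂⠂⠂
⠂⠂⠂⠂⠂⣾⠂⠂⠂⠂⠂
⠿⠿⠿⠿⠿⠿⠿⠿⠂⠂⠂
⠿⠿⠿⠿⠿⠿⠿⠿⠿⠿⠿
⠀⠀⠀⠀⠀⠀⠀⠀⠀⠀⠀
⠀⠀⠀⠀⠀⠀⠀⠀⠀⠀⠀
⠀⠀⠀⠀⠀⠀⠀⠀⠀⠀⠀

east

⠀⠀⠀⠀⠀⠀⠀⠀⠀⠀⠀
⠀⠀⠀⠀⠀⠀⠀⠀⠀⠀⠀
⠀⠀⠀⠀⠀⠀⠀⠀⠀⠀⠀
⠿⠿⠿⠿⠿⠿⠿⠂⠂⠂⠀
⠿⠿⠿⠿⠿⠿⠿⠂⠂⠂⠀
⠂⠂⠂⠂⠂⣾⠂⠂⠂⠂⠀
⠿⠿⠿⠿⠿⠿⠿⠂⠂⠂⠀
⠿⠿⠿⠿⠿⠿⠿⠿⠿⠿⠀
⠀⠀⠀⠀⠀⠀⠀⠀⠀⠀⠀
⠀⠀⠀⠀⠀⠀⠀⠀⠀⠀⠀
⠀⠀⠀⠀⠀⠀⠀⠀⠀⠀⠀

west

⠀⠀⠀⠀⠀⠀⠀⠀⠀⠀⠀
⠀⠀⠀⠀⠀⠀⠀⠀⠀⠀⠀
⠀⠀⠀⠀⠀⠀⠀⠀⠀⠀⠀
⠿⠿⠿⠿⠿⠿⠿⠿⠂⠂⠂
⠿⠿⠿⠿⠿⠿⠿⠿⠂⠂⠂
⠂⠂⠂⠂⠂⣾⠂⠂⠂⠂⠂
⠿⠿⠿⠿⠿⠿⠿⠿⠂⠂⠂
⠿⠿⠿⠿⠿⠿⠿⠿⠿⠿⠿
⠀⠀⠀⠀⠀⠀⠀⠀⠀⠀⠀
⠀⠀⠀⠀⠀⠀⠀⠀⠀⠀⠀
⠀⠀⠀⠀⠀⠀⠀⠀⠀⠀⠀


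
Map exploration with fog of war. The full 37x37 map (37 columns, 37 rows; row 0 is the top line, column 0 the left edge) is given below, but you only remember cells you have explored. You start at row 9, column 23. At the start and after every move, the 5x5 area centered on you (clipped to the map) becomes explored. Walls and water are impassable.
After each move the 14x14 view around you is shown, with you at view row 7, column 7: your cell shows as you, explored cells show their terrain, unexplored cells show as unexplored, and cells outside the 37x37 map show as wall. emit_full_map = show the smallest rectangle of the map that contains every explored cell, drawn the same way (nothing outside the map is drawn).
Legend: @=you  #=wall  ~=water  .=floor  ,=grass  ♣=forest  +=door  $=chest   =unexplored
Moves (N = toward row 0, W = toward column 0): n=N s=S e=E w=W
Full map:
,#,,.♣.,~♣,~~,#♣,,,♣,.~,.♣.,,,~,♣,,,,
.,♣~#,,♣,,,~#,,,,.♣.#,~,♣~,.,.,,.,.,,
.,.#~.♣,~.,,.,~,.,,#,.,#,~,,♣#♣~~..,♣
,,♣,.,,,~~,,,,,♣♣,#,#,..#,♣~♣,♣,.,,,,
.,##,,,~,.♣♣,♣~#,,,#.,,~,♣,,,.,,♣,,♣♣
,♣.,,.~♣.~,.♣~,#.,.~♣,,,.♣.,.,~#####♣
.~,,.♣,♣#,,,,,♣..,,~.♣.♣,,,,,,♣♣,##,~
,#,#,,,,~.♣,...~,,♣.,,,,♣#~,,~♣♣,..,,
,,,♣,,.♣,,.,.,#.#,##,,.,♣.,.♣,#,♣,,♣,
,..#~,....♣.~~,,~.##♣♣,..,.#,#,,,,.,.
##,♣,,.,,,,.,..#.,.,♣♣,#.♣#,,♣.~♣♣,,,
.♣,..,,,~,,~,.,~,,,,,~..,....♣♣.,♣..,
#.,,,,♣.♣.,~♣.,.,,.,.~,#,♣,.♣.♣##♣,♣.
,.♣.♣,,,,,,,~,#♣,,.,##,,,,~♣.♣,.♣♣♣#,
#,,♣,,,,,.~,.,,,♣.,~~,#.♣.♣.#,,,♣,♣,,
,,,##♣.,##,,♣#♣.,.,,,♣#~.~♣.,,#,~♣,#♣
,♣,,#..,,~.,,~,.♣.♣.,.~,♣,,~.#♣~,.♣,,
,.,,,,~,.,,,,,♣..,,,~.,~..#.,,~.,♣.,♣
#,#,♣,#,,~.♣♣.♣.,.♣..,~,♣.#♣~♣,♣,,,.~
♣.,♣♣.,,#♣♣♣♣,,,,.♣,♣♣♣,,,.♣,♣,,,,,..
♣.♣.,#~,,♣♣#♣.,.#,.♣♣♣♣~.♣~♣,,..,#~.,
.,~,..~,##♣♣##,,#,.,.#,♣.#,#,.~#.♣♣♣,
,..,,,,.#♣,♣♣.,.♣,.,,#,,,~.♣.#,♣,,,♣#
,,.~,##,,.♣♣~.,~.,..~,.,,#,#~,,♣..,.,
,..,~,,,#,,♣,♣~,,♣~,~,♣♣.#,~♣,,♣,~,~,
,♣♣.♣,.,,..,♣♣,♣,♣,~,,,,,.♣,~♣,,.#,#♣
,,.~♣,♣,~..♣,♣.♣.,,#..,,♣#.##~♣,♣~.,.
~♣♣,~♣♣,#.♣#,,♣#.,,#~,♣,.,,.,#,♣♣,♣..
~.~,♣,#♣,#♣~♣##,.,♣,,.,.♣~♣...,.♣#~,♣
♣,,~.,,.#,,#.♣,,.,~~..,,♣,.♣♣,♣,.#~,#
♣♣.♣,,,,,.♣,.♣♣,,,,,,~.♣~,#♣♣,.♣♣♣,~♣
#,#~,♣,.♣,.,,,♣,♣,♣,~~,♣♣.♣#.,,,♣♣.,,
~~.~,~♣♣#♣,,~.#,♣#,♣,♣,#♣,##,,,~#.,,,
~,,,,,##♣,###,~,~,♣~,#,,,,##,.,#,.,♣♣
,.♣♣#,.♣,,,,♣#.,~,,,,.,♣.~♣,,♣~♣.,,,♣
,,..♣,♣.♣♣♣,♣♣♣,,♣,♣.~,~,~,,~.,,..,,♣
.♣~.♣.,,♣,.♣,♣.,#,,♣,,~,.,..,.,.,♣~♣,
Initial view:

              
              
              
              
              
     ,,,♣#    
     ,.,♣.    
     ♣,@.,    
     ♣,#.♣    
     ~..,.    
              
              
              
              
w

              
              
              
              
              
     ,,,,♣#   
     ,,.,♣.   
     ♣♣@..,   
     ♣♣,#.♣   
     ,~..,.   
              
              
              
              

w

              
              
              
              
              
     .,,,,♣#  
     #,,.,♣.  
     #♣@,..,  
     ,♣♣,#.♣  
     ,,~..,.  
              
              
              
              

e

              
              
              
              
              
    .,,,,♣#   
    #,,.,♣.   
    #♣♣@..,   
    ,♣♣,#.♣   
    ,,~..,.   
              
              
              
              

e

              
              
              
              
              
   .,,,,♣#    
   #,,.,♣.    
   #♣♣,@.,    
   ,♣♣,#.♣    
   ,,~..,.    
              
              
              
              

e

              
              
              
              
              
  .,,,,♣#~    
  #,,.,♣.,    
  #♣♣,.@,.    
  ,♣♣,#.♣#    
  ,,~..,..    
              
              
              
              

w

              
              
              
              
              
   .,,,,♣#~   
   #,,.,♣.,   
   #♣♣,@.,.   
   ,♣♣,#.♣#   
   ,,~..,..   
              
              
              
              

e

              
              
              
              
              
  .,,,,♣#~    
  #,,.,♣.,    
  #♣♣,.@,.    
  ,♣♣,#.♣#    
  ,,~..,..    
              
              
              
              

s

              
              
              
              
  .,,,,♣#~    
  #,,.,♣.,    
  #♣♣,..,.    
  ,♣♣,#@♣#    
  ,,~..,..    
     ,#,♣,    
              
              
              
              

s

              
              
              
  .,,,,♣#~    
  #,,.,♣.,    
  #♣♣,..,.    
  ,♣♣,#.♣#    
  ,,~..@..    
     ,#,♣,    
     ,,,,~    
              
              
              
              

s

              
              
  .,,,,♣#~    
  #,,.,♣.,    
  #♣♣,..,.    
  ,♣♣,#.♣#    
  ,,~..,..    
     ,#@♣,    
     ,,,,~    
     #.♣.♣    
              
              
              
              

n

              
              
              
  .,,,,♣#~    
  #,,.,♣.,    
  #♣♣,..,.    
  ,♣♣,#.♣#    
  ,,~..@..    
     ,#,♣,    
     ,,,,~    
     #.♣.♣    
              
              
              

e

              
              
              
 .,,,,♣#~     
 #,,.,♣.,     
 #♣♣,..,.#    
 ,♣♣,#.♣#,    
 ,,~..,@..    
    ,#,♣,.    
    ,,,,~♣    
    #.♣.♣     
              
              
              

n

              
              
              
              
 .,,,,♣#~     
 #,,.,♣.,.    
 #♣♣,..,.#    
 ,♣♣,#.@#,    
 ,,~..,...    
    ,#,♣,.    
    ,,,,~♣    
    #.♣.♣     
              
              

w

              
              
              
              
  .,,,,♣#~    
  #,,.,♣.,.   
  #♣♣,..,.#   
  ,♣♣,#@♣#,   
  ,,~..,...   
     ,#,♣,.   
     ,,,,~♣   
     #.♣.♣    
              
              

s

              
              
              
  .,,,,♣#~    
  #,,.,♣.,.   
  #♣♣,..,.#   
  ,♣♣,#.♣#,   
  ,,~..@...   
     ,#,♣,.   
     ,,,,~♣   
     #.♣.♣    
              
              
              

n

              
              
              
              
  .,,,,♣#~    
  #,,.,♣.,.   
  #♣♣,..,.#   
  ,♣♣,#@♣#,   
  ,,~..,...   
     ,#,♣,.   
     ,,,,~♣   
     #.♣.♣    
              
              

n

              
              
              
              
              
  .,,,,♣#~    
  #,,.,♣.,.   
  #♣♣,.@,.#   
  ,♣♣,#.♣#,   
  ,,~..,...   
     ,#,♣,.   
     ,,,,~♣   
     #.♣.♣    
              

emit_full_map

.,,,,♣#~ 
#,,.,♣.,.
#♣♣,.@,.#
,♣♣,#.♣#,
,,~..,...
   ,#,♣,.
   ,,,,~♣
   #.♣.♣ 
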